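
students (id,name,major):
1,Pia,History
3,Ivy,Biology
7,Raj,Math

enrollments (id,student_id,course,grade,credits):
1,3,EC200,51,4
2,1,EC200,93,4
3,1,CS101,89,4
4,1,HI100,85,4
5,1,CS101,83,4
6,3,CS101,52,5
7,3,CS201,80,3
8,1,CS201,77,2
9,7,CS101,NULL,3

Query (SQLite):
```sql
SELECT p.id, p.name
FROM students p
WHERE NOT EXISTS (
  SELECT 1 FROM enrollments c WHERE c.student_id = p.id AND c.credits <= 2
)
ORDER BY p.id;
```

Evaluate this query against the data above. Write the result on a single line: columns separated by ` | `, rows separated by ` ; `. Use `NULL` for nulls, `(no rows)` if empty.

3 | Ivy ; 7 | Raj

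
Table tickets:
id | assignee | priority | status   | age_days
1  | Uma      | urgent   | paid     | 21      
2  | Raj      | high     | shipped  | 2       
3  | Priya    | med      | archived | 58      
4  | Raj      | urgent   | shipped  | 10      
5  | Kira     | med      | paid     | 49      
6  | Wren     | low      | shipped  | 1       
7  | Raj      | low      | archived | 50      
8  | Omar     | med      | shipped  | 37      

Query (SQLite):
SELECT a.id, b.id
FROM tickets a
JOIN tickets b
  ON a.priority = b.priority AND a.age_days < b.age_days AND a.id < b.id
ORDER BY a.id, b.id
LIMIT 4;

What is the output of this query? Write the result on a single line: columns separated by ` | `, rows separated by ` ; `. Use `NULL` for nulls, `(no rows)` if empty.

Pairs (a,b) with same priority, a.age_days < b.age_days, a.id < b.id.
priority groups: high:{2} low:{6,7} med:{3,5,8} urgent:{1,4}
Ordered by (a.id, b.id); first 4.

6 | 7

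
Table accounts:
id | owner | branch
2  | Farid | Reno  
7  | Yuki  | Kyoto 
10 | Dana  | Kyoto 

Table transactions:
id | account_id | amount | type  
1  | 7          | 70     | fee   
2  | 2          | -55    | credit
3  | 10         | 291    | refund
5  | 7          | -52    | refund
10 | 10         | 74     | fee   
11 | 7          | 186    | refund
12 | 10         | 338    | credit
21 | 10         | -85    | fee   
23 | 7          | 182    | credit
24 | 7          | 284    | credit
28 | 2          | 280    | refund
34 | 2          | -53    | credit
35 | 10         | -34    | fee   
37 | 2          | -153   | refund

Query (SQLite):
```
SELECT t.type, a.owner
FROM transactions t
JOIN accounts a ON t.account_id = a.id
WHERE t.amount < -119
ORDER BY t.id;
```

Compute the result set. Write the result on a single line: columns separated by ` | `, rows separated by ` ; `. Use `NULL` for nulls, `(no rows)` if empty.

refund | Farid

Each transactions row matches the accounts row where account_id = accounts.id.
Then keep rows with t.amount < -119.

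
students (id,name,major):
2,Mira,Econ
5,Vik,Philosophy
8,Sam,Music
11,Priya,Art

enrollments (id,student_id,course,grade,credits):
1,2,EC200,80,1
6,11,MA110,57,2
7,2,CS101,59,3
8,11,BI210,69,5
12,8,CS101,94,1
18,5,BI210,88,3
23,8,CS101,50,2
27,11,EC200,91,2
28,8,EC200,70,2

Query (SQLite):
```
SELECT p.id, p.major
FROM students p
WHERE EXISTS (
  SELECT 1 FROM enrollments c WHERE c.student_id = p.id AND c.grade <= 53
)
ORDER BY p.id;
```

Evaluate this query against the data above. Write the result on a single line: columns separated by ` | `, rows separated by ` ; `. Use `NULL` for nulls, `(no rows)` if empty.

8 | Music

For each students row, check whether any enrollments with matching student_id has grade <= 53.
Keep rows where that is true.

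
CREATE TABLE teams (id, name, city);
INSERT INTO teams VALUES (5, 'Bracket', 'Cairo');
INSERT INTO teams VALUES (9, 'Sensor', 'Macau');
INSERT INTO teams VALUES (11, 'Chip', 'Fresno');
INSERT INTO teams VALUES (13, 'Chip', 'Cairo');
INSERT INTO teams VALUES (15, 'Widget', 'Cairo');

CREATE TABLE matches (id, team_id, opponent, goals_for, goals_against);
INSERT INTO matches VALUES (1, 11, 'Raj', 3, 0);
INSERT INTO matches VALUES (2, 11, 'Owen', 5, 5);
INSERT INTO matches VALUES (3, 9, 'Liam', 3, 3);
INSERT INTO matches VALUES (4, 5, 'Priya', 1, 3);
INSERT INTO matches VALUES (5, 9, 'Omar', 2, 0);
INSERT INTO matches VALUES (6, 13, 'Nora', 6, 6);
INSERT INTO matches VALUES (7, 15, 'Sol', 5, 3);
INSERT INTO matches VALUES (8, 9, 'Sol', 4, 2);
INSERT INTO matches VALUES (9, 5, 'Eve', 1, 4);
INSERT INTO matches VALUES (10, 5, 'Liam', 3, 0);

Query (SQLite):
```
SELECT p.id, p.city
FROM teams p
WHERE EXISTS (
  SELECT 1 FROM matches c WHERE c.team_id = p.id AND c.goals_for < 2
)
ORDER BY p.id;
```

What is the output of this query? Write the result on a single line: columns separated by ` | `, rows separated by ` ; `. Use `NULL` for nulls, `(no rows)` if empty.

5 | Cairo

For each teams row, check whether any matches with matching team_id has goals_for < 2.
Keep rows where that is true.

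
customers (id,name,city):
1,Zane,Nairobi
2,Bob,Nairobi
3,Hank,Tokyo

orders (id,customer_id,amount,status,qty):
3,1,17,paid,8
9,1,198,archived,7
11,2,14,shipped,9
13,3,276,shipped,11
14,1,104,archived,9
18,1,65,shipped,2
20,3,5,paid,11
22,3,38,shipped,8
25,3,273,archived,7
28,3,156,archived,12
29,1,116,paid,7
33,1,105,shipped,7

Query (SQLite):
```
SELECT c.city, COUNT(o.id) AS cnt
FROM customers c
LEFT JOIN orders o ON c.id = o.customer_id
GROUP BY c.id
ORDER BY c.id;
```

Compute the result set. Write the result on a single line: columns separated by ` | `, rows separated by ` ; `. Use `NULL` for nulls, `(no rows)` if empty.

Nairobi | 6 ; Nairobi | 1 ; Tokyo | 5

LEFT JOIN keeps every customers row; unmatched ones get NULL for orders columns.
Group by customers.id and compute COUNT(o.id). COUNT(col) of an all-NULL group is 0.
  1: ids {3, 9, 14, 18, 29, 33} → COUNT(o.id)=6
  2: ids {11} → COUNT(o.id)=1
  3: ids {13, 20, 22, 25, 28} → COUNT(o.id)=5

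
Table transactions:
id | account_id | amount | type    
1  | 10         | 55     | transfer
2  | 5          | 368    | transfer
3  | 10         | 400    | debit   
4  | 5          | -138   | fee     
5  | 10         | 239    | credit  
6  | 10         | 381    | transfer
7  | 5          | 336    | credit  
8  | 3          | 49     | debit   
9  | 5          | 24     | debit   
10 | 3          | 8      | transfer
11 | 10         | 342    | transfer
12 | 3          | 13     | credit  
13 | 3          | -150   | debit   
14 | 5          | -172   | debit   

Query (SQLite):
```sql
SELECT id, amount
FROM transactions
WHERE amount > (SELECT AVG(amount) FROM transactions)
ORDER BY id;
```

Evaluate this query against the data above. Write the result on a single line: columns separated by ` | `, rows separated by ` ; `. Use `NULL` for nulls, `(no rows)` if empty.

2 | 368 ; 3 | 400 ; 5 | 239 ; 6 | 381 ; 7 | 336 ; 11 | 342

Scalar subquery: AVG(amount) over all transactions rows = 125.357143 (≈; comparison uses full precision).
Keep rows where amount > that value.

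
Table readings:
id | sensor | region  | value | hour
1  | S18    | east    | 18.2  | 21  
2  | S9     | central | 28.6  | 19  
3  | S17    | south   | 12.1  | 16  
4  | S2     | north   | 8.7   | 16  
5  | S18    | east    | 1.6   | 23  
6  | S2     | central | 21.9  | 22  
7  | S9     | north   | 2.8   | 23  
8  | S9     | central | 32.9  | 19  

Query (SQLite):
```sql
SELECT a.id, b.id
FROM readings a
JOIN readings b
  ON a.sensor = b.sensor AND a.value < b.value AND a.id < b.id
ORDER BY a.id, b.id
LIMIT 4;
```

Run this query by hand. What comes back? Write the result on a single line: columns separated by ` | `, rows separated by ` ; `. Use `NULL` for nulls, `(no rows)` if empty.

2 | 8 ; 4 | 6 ; 7 | 8

Pairs (a,b) with same sensor, a.value < b.value, a.id < b.id.
sensor groups: S17:{3} S18:{1,5} S2:{4,6} S9:{2,7,8}
Ordered by (a.id, b.id); first 4.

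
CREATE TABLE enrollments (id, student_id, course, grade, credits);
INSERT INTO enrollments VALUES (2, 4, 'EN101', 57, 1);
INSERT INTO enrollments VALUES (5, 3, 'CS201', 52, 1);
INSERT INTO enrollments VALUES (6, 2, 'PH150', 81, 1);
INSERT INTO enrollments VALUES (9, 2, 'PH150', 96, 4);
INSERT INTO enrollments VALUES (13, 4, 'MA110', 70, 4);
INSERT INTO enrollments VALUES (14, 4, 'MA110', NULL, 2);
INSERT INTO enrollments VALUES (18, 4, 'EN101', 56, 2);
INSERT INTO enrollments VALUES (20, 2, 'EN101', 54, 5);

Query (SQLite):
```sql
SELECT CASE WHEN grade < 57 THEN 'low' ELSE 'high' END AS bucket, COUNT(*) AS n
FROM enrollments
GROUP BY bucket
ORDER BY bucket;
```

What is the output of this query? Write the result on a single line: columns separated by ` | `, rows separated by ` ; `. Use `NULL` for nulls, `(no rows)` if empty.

high | 5 ; low | 3

Bucket rows by grade < 57 → 'low' else 'high'; count each bucket.
NULL < 57 is unknown, so NULL grade falls into ELSE → 'high'.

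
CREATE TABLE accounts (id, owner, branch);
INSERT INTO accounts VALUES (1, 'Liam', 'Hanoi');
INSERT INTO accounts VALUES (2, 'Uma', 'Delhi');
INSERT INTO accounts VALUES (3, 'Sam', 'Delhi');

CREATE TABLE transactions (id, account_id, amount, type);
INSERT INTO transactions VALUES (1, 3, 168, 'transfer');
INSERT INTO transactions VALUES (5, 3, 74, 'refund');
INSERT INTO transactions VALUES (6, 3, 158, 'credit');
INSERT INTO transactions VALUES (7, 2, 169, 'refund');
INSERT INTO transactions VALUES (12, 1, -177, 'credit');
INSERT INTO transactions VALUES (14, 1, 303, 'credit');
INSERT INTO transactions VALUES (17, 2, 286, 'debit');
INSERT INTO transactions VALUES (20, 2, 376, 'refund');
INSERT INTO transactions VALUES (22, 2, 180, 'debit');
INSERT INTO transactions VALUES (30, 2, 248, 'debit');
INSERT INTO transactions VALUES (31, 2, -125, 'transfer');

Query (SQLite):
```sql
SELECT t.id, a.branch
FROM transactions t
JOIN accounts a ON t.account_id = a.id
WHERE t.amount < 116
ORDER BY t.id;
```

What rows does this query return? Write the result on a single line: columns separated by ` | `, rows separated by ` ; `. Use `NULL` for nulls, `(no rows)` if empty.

5 | Delhi ; 12 | Hanoi ; 31 | Delhi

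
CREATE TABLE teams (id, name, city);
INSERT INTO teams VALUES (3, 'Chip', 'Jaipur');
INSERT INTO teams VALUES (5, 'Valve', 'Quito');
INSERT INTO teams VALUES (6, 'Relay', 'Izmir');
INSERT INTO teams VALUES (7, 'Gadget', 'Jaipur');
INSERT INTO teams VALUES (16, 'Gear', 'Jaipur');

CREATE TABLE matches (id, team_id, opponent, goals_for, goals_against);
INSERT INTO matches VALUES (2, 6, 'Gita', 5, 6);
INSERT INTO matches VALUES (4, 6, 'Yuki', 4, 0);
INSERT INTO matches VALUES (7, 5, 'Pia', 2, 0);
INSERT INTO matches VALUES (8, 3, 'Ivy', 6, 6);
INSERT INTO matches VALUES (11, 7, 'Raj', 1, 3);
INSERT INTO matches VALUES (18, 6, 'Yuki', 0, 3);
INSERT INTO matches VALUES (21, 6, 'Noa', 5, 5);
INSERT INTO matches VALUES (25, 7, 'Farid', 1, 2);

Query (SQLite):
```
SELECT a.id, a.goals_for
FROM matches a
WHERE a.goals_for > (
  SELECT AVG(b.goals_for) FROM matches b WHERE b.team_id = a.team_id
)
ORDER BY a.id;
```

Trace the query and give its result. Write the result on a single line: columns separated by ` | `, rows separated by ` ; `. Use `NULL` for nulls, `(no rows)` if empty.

2 | 5 ; 4 | 4 ; 21 | 5

For each matches row a, compute AVG(goals_for) over rows sharing a.team_id.
Keep row a if a.goals_for > that per-group AVG.
  team_id=3: AVG(goals_for) = 6.0
  team_id=5: AVG(goals_for) = 2.0
  team_id=6: AVG(goals_for) = 3.5
  team_id=7: AVG(goals_for) = 1.0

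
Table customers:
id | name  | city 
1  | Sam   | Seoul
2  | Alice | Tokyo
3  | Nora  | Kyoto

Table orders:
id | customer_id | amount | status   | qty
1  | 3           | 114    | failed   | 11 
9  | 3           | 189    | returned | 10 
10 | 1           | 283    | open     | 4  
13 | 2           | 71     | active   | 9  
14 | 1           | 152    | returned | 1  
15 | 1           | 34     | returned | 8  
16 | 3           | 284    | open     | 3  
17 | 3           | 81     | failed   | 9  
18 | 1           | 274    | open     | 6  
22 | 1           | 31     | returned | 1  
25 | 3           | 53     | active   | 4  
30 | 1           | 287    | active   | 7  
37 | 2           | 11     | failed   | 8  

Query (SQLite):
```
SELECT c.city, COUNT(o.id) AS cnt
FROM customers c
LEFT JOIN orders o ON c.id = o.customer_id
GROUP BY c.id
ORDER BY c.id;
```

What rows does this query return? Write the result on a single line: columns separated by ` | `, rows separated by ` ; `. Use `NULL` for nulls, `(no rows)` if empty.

Seoul | 6 ; Tokyo | 2 ; Kyoto | 5

LEFT JOIN keeps every customers row; unmatched ones get NULL for orders columns.
Group by customers.id and compute COUNT(o.id). COUNT(col) of an all-NULL group is 0.
  1: ids {10, 14, 15, 18, 22, 30} → COUNT(o.id)=6
  2: ids {13, 37} → COUNT(o.id)=2
  3: ids {1, 9, 16, 17, 25} → COUNT(o.id)=5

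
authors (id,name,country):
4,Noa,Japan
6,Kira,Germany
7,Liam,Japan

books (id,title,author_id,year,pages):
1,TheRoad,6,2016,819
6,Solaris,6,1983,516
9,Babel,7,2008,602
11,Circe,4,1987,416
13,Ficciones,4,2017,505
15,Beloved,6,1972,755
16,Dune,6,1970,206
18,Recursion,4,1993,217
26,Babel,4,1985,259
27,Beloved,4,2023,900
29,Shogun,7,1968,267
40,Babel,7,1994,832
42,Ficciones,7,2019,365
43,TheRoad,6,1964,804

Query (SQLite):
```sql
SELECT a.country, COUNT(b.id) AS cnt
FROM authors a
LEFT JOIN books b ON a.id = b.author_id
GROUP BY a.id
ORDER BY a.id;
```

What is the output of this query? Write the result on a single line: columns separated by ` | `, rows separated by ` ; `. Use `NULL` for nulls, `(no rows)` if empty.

Japan | 5 ; Germany | 5 ; Japan | 4

LEFT JOIN keeps every authors row; unmatched ones get NULL for books columns.
Group by authors.id and compute COUNT(b.id). COUNT(col) of an all-NULL group is 0.
  4: ids {11, 13, 18, 26, 27} → COUNT(b.id)=5
  6: ids {1, 6, 15, 16, 43} → COUNT(b.id)=5
  7: ids {9, 29, 40, 42} → COUNT(b.id)=4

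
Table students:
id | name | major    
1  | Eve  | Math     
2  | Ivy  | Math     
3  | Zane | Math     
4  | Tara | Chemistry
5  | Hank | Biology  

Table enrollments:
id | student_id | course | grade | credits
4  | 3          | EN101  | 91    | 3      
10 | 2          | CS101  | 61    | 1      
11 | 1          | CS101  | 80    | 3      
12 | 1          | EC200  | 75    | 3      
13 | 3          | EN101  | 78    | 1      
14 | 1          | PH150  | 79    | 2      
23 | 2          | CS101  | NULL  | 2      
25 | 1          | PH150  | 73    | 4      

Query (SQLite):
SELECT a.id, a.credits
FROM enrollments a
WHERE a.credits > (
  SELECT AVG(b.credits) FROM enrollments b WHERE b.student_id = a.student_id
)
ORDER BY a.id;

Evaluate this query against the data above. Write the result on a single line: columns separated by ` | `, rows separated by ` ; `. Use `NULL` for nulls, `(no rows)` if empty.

4 | 3 ; 23 | 2 ; 25 | 4

For each enrollments row a, compute AVG(credits) over rows sharing a.student_id.
Keep row a if a.credits > that per-group AVG.
  student_id=1: AVG(credits) = 3.0
  student_id=2: AVG(credits) = 1.5
  student_id=3: AVG(credits) = 2.0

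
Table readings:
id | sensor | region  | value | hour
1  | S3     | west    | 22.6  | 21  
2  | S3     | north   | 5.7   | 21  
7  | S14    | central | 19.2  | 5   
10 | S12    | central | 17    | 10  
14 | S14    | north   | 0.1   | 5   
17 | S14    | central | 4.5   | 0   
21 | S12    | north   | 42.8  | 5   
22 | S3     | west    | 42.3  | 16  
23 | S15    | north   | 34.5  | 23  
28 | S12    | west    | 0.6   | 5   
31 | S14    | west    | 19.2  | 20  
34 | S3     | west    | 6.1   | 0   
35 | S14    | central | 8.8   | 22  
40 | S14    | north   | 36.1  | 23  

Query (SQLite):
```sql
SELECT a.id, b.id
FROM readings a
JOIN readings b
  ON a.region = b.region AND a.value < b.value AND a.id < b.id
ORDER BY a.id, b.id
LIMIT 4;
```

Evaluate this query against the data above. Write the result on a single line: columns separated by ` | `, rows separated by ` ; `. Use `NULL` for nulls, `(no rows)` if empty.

Pairs (a,b) with same region, a.value < b.value, a.id < b.id.
region groups: central:{7,10,17,35} north:{2,14,21,23,40} west:{1,22,28,31,34}
Ordered by (a.id, b.id); first 4.

1 | 22 ; 2 | 21 ; 2 | 23 ; 2 | 40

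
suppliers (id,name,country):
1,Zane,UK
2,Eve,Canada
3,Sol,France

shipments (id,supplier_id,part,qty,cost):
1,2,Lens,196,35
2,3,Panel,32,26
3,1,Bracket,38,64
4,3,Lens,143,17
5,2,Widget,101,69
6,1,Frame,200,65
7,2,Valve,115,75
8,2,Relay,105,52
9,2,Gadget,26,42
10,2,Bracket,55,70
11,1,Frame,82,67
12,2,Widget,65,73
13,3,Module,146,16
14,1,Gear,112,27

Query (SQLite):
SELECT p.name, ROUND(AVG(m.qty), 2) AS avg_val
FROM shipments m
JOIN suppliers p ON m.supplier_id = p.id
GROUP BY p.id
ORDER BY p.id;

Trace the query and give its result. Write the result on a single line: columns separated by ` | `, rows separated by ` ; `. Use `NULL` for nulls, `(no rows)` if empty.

Zane | 108 ; Eve | 94.71 ; Sol | 107

Join each shipments row to its suppliers via supplier_id.
Group joined rows by suppliers.id; compute ROUND(AVG(m.qty), 2) per group.
  1: ids {3, 6, 11, 14} → ROUND(AVG(m.qty), 2)=108
  2: ids {1, 5, 7, 8, 9, 10, 12} → ROUND(AVG(m.qty), 2)=94.71
  3: ids {2, 4, 13} → ROUND(AVG(m.qty), 2)=107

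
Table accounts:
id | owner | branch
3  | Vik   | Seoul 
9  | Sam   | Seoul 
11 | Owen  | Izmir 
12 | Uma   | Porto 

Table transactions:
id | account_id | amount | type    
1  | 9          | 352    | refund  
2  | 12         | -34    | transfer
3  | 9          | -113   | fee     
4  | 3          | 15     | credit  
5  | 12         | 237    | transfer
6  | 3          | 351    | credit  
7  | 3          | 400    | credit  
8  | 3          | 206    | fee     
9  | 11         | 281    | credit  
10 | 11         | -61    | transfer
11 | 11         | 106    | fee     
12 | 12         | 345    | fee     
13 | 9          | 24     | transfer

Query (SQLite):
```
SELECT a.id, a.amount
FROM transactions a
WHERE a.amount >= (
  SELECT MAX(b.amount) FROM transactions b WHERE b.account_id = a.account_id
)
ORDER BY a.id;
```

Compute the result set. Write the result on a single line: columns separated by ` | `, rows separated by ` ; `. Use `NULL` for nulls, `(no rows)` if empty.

For each transactions row a, compute MAX(amount) over rows sharing a.account_id.
Keep row a if a.amount >= that per-group MAX.
  account_id=3: MAX(amount) = 400
  account_id=9: MAX(amount) = 352
  account_id=11: MAX(amount) = 281
  account_id=12: MAX(amount) = 345

1 | 352 ; 7 | 400 ; 9 | 281 ; 12 | 345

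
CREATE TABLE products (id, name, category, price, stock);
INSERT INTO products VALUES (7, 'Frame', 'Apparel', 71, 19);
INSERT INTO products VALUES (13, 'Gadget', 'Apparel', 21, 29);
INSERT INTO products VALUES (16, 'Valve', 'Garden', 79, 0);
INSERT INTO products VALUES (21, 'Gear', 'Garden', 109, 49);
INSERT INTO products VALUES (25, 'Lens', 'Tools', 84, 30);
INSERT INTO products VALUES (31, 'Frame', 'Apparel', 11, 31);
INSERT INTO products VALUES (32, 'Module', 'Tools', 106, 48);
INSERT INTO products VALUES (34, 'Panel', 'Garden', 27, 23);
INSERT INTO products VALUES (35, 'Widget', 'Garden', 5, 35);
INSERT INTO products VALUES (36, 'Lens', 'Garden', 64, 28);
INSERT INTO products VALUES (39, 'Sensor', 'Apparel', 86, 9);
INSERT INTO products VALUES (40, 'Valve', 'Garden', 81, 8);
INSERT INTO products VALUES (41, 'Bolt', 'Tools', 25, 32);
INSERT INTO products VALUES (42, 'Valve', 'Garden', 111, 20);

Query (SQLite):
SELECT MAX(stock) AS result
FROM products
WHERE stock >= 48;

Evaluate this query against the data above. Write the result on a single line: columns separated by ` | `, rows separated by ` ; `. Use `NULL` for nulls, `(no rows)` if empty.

Rows where stock >= 48 → stock values: [49, 48].
MAX of non-NULL values = 49.

49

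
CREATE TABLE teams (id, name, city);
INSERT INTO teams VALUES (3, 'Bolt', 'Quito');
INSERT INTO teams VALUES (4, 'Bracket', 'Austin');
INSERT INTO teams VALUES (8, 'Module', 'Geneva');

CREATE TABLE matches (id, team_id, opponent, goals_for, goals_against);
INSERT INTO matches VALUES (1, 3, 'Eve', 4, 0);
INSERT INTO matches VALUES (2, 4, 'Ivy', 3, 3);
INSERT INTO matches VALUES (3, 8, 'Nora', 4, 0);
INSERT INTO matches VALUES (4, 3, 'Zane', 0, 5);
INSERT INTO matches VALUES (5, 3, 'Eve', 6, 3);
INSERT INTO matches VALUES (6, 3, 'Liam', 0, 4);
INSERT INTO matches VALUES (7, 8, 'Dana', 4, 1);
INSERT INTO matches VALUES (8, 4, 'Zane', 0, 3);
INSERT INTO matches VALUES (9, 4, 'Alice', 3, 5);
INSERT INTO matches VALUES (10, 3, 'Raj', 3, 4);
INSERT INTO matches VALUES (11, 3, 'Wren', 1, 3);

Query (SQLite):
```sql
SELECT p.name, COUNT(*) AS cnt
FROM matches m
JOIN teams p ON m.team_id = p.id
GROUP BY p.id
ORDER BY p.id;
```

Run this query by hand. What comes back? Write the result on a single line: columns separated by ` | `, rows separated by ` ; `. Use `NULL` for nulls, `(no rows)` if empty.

Bolt | 6 ; Bracket | 3 ; Module | 2

Join each matches row to its teams via team_id.
Group joined rows by teams.id; compute COUNT(*) per group.
  3: ids {1, 4, 5, 6, 10, 11} → COUNT(*)=6
  4: ids {2, 8, 9} → COUNT(*)=3
  8: ids {3, 7} → COUNT(*)=2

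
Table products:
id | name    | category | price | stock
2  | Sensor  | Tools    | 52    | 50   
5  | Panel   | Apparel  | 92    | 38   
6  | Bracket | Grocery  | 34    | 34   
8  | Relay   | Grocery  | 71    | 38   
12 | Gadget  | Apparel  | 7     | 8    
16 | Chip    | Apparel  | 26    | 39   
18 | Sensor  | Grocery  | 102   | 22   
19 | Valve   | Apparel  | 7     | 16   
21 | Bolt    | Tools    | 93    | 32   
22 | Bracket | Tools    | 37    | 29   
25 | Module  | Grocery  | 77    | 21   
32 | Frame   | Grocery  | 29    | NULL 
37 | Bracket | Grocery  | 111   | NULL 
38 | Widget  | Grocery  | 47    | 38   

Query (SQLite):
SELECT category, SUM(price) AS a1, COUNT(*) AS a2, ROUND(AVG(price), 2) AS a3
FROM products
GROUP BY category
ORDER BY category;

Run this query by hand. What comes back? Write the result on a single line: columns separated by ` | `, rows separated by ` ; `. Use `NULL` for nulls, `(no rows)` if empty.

Apparel | 132 | 4 | 33 ; Grocery | 471 | 7 | 67.29 ; Tools | 182 | 3 | 60.67

Group products by category.
Per group compute: SUM(price), COUNT(*), ROUND(AVG(price), 2).
  Apparel: ids {5, 12, 16, 19} → SUM(price)=132, COUNT(*)=4, ROUND(AVG(price), 2)=33
  Grocery: ids {6, 8, 18, 25, 32, 37, 38} → SUM(price)=471, COUNT(*)=7, ROUND(AVG(price), 2)=67.29
  Tools: ids {2, 21, 22} → SUM(price)=182, COUNT(*)=3, ROUND(AVG(price), 2)=60.67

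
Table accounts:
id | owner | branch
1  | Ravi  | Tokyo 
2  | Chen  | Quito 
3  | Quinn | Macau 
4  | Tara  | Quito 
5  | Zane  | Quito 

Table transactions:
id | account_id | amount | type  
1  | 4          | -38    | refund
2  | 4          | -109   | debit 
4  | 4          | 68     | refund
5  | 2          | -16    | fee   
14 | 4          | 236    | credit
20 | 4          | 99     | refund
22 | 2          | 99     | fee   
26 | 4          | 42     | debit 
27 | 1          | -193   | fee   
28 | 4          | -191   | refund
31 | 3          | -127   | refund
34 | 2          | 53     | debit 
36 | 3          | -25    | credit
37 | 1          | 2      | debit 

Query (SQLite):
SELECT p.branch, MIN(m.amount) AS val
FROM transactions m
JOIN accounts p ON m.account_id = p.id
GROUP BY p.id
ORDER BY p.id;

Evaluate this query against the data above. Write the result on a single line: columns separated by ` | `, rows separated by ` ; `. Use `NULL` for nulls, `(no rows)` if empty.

Join each transactions row to its accounts via account_id.
Group joined rows by accounts.id; compute MIN(m.amount) per group.
  1: ids {27, 37} → MIN(m.amount)=-193
  2: ids {5, 22, 34} → MIN(m.amount)=-16
  3: ids {31, 36} → MIN(m.amount)=-127
  4: ids {1, 2, 4, 14, 20, 26, 28} → MIN(m.amount)=-191

Tokyo | -193 ; Quito | -16 ; Macau | -127 ; Quito | -191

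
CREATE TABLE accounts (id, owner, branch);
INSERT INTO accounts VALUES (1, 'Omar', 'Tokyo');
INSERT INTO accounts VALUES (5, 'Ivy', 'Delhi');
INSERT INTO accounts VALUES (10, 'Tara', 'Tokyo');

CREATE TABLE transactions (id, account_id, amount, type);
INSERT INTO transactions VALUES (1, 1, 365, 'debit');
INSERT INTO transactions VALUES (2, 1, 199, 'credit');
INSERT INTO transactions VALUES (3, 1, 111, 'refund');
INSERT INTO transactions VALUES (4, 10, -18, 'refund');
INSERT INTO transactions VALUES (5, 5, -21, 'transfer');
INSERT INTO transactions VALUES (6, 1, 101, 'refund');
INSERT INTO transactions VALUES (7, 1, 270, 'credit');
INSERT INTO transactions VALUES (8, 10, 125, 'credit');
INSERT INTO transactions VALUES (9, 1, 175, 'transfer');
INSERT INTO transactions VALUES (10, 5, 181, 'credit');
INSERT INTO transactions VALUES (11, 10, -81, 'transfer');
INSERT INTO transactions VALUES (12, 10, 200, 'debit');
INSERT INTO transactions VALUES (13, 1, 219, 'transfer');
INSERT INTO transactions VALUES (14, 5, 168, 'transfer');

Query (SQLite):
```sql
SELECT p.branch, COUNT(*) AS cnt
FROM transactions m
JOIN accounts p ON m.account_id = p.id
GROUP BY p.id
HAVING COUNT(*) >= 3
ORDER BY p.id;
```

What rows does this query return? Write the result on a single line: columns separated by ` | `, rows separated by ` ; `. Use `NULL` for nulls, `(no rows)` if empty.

Join each transactions row to its accounts via account_id.
Group joined rows by accounts.id; compute COUNT(*) per group.
HAVING: keep groups with count ≥ 3.
  1: ids {1, 2, 3, 6, 7, 9, 13} → COUNT(*)=7
  5: ids {5, 10, 14} → COUNT(*)=3
  10: ids {4, 8, 11, 12} → COUNT(*)=4

Tokyo | 7 ; Delhi | 3 ; Tokyo | 4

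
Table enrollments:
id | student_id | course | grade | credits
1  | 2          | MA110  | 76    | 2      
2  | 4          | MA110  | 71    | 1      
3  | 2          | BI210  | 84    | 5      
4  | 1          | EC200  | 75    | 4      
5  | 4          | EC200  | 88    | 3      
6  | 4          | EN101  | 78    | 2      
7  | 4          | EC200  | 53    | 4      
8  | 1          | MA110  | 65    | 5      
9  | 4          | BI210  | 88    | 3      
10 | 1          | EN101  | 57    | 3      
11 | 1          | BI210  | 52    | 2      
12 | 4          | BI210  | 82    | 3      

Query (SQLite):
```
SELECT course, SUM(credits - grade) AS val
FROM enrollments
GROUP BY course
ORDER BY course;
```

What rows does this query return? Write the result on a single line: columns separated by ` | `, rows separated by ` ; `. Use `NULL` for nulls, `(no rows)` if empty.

For each row compute credits - grade.
Group by course; take SUM of the expression per group.
  BI210: ids {3, 9, 11, 12} → SUM(credits - grade)=-293
  EC200: ids {4, 5, 7} → SUM(credits - grade)=-205
  EN101: ids {6, 10} → SUM(credits - grade)=-130
  MA110: ids {1, 2, 8} → SUM(credits - grade)=-204

BI210 | -293 ; EC200 | -205 ; EN101 | -130 ; MA110 | -204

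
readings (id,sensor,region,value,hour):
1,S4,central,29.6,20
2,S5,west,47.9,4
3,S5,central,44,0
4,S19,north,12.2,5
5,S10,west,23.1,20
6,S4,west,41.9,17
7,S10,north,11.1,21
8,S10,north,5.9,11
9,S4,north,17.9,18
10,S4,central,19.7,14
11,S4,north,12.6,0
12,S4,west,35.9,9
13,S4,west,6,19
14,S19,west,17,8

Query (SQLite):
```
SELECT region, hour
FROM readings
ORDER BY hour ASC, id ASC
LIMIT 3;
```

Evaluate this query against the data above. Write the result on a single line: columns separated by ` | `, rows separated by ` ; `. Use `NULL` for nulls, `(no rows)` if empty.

central | 0 ; north | 0 ; west | 4

Sort by hour asc, tiebreak id asc: (0, id=3), (0, id=11), (4, id=2), (5, id=4), (8, id=14), (9, id=12) …. Take first 3.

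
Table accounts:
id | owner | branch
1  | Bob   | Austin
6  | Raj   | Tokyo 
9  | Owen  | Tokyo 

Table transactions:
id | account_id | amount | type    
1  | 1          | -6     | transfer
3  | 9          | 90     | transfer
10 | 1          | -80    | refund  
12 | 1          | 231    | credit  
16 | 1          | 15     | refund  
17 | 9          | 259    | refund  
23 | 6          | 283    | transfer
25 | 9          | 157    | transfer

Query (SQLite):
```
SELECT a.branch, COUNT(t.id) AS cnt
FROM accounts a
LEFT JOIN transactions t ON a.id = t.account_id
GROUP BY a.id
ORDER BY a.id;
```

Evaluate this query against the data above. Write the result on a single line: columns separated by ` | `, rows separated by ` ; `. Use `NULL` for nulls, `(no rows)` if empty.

LEFT JOIN keeps every accounts row; unmatched ones get NULL for transactions columns.
Group by accounts.id and compute COUNT(t.id). COUNT(col) of an all-NULL group is 0.
  1: ids {1, 10, 12, 16} → COUNT(t.id)=4
  6: ids {23} → COUNT(t.id)=1
  9: ids {3, 17, 25} → COUNT(t.id)=3

Austin | 4 ; Tokyo | 1 ; Tokyo | 3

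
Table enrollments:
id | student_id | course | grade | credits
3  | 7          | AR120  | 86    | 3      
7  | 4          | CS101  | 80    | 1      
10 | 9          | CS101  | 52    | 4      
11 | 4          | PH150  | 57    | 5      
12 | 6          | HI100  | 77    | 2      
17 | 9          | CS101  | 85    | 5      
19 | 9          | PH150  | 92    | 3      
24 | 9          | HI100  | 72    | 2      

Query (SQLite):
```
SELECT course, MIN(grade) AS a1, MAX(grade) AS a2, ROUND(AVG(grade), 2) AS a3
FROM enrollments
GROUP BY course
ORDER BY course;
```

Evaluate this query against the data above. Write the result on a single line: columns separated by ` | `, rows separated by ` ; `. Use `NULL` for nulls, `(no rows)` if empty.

AR120 | 86 | 86 | 86 ; CS101 | 52 | 85 | 72.33 ; HI100 | 72 | 77 | 74.5 ; PH150 | 57 | 92 | 74.5

Group enrollments by course.
Per group compute: MIN(grade), MAX(grade), ROUND(AVG(grade), 2).
  AR120: ids {3} → MIN(grade)=86, MAX(grade)=86, ROUND(AVG(grade), 2)=86
  CS101: ids {7, 10, 17} → MIN(grade)=52, MAX(grade)=85, ROUND(AVG(grade), 2)=72.33
  HI100: ids {12, 24} → MIN(grade)=72, MAX(grade)=77, ROUND(AVG(grade), 2)=74.5
  PH150: ids {11, 19} → MIN(grade)=57, MAX(grade)=92, ROUND(AVG(grade), 2)=74.5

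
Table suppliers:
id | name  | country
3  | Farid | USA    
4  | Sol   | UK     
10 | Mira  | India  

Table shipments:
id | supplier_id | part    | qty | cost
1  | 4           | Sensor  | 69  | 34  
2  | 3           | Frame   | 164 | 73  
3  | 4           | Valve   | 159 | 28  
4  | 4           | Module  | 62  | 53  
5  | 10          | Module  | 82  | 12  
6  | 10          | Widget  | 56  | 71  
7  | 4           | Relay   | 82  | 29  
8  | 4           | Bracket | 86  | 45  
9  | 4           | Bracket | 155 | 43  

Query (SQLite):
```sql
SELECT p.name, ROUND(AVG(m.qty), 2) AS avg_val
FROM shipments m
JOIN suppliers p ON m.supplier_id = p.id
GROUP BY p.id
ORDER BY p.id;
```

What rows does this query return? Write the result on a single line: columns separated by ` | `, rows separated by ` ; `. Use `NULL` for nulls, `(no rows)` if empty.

Farid | 164 ; Sol | 102.17 ; Mira | 69

Join each shipments row to its suppliers via supplier_id.
Group joined rows by suppliers.id; compute ROUND(AVG(m.qty), 2) per group.
  3: ids {2} → ROUND(AVG(m.qty), 2)=164
  4: ids {1, 3, 4, 7, 8, 9} → ROUND(AVG(m.qty), 2)=102.17
  10: ids {5, 6} → ROUND(AVG(m.qty), 2)=69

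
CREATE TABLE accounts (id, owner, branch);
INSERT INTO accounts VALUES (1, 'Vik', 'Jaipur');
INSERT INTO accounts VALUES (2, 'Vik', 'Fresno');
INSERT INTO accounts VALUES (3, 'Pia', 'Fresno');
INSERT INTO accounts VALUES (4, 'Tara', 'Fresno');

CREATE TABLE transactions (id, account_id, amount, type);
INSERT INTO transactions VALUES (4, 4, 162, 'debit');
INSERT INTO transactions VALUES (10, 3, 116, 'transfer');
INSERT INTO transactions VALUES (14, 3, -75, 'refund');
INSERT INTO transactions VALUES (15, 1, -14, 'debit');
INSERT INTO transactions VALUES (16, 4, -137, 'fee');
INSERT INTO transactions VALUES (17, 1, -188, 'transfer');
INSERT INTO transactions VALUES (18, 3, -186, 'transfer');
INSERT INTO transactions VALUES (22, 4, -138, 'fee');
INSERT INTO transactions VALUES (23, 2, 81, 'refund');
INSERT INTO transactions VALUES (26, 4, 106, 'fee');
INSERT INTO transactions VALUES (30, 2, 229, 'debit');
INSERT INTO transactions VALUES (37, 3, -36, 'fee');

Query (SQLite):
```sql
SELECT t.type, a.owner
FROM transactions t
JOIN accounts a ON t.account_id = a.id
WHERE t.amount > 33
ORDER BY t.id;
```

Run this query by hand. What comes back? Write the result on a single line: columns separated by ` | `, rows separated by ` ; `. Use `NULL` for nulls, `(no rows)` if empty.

debit | Tara ; transfer | Pia ; refund | Vik ; fee | Tara ; debit | Vik

Each transactions row matches the accounts row where account_id = accounts.id.
Then keep rows with t.amount > 33.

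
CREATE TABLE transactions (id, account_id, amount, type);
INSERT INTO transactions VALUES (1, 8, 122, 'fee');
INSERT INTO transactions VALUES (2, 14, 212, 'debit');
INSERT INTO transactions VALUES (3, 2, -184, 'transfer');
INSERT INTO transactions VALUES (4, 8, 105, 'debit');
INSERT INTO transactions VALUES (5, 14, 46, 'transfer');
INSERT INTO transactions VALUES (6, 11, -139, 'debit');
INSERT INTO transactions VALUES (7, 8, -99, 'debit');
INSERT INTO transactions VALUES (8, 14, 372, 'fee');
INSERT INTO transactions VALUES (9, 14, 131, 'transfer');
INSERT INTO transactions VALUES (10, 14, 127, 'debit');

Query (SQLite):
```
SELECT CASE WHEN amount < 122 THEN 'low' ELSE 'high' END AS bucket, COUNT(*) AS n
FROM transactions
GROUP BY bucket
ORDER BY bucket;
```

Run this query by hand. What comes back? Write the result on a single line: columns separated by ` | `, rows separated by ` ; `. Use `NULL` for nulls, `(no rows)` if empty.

high | 5 ; low | 5

Bucket rows by amount < 122 → 'low' else 'high'; count each bucket.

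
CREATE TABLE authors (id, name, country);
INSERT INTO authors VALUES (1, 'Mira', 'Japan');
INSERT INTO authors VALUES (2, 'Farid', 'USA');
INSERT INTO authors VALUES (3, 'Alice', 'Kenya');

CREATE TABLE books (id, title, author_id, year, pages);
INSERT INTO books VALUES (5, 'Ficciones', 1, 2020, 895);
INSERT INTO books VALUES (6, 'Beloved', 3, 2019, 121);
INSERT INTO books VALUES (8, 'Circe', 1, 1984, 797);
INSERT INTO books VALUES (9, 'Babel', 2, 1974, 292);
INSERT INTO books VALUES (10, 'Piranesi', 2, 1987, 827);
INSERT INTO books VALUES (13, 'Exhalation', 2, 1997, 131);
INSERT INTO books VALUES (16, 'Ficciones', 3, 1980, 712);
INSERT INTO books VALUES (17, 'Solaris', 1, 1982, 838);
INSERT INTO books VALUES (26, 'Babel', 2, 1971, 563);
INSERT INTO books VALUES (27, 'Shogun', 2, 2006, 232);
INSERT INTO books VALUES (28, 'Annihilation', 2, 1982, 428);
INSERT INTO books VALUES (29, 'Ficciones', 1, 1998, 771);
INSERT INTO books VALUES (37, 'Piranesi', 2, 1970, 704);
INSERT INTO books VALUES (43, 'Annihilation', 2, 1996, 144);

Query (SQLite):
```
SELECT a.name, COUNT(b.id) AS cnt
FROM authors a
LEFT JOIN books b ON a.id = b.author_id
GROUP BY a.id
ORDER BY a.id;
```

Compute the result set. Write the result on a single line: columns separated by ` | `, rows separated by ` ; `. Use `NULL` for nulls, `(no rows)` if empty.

LEFT JOIN keeps every authors row; unmatched ones get NULL for books columns.
Group by authors.id and compute COUNT(b.id). COUNT(col) of an all-NULL group is 0.
  1: ids {5, 8, 17, 29} → COUNT(b.id)=4
  2: ids {9, 10, 13, 26, 27, 28, 37, 43} → COUNT(b.id)=8
  3: ids {6, 16} → COUNT(b.id)=2

Mira | 4 ; Farid | 8 ; Alice | 2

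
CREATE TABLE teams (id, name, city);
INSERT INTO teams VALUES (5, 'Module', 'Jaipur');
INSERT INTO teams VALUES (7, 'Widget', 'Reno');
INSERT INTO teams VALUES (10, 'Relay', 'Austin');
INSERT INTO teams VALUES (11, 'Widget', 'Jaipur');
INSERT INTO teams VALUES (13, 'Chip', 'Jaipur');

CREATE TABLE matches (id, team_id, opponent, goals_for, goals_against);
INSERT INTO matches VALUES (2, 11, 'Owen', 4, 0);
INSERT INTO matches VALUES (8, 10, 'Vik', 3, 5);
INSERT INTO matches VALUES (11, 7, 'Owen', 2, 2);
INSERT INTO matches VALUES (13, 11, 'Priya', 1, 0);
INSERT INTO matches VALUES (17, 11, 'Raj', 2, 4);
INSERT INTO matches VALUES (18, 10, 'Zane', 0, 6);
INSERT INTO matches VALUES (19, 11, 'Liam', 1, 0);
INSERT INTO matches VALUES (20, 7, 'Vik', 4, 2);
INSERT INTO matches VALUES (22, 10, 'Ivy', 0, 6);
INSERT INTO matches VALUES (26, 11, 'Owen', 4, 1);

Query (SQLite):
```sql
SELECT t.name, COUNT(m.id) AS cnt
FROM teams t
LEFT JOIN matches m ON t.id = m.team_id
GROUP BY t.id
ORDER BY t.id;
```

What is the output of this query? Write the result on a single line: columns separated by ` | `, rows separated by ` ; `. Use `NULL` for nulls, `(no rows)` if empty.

Module | 0 ; Widget | 2 ; Relay | 3 ; Widget | 5 ; Chip | 0

LEFT JOIN keeps every teams row; unmatched ones get NULL for matches columns.
Group by teams.id and compute COUNT(m.id). COUNT(col) of an all-NULL group is 0.
  5: ids {—} → COUNT(m.id)=0
  7: ids {11, 20} → COUNT(m.id)=2
  10: ids {8, 18, 22} → COUNT(m.id)=3
  11: ids {2, 13, 17, 19, 26} → COUNT(m.id)=5
  13: ids {—} → COUNT(m.id)=0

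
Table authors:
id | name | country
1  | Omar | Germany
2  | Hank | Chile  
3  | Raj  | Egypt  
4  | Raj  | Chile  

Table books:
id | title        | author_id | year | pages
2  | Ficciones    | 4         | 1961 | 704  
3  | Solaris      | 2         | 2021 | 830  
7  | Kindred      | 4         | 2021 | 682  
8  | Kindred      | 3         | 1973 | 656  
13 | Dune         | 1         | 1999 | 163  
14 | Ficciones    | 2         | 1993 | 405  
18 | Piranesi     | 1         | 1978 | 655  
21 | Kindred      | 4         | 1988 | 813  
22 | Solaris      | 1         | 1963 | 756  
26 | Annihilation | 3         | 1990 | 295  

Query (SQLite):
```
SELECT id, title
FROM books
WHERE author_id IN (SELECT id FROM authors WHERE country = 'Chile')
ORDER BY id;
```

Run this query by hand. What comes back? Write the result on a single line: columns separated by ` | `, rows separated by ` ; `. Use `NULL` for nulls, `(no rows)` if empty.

Inner query: authors.id where country = 'Chile'.
Outer: keep books rows whose author_id is in that set.
Inner query → {2, 4}

2 | Ficciones ; 3 | Solaris ; 7 | Kindred ; 14 | Ficciones ; 21 | Kindred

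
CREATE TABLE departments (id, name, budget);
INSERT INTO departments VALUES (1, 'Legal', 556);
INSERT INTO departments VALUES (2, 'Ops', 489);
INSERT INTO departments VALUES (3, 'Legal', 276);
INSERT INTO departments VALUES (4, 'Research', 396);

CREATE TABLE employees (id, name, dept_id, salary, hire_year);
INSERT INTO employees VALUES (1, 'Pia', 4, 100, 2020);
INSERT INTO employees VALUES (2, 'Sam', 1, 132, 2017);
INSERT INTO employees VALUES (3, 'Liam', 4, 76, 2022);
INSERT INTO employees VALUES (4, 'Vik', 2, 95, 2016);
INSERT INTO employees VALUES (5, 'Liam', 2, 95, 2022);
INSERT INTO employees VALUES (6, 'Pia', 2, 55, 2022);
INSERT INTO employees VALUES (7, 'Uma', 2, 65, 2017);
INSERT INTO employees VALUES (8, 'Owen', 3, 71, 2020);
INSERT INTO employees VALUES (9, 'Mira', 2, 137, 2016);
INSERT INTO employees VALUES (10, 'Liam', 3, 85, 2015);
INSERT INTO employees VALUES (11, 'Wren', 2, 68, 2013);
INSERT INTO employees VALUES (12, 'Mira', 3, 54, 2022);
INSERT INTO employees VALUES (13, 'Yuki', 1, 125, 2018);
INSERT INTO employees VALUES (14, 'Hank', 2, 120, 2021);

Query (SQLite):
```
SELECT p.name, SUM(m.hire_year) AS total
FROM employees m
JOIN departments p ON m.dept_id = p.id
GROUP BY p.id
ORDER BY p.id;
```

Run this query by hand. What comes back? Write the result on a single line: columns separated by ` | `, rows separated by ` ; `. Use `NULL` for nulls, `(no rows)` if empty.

Join each employees row to its departments via dept_id.
Group joined rows by departments.id; compute SUM(m.hire_year) per group.
  1: ids {2, 13} → SUM(m.hire_year)=4035
  2: ids {4, 5, 6, 7, 9, 11, 14} → SUM(m.hire_year)=14127
  3: ids {8, 10, 12} → SUM(m.hire_year)=6057
  4: ids {1, 3} → SUM(m.hire_year)=4042

Legal | 4035 ; Ops | 14127 ; Legal | 6057 ; Research | 4042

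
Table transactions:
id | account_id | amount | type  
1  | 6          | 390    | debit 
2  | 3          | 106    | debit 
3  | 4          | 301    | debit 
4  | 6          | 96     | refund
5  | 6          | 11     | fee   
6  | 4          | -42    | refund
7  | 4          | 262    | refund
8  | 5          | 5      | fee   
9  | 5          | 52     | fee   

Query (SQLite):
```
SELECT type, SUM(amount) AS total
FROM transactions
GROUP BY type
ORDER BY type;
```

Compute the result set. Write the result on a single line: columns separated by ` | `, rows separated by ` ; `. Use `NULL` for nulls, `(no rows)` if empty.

debit | 797 ; fee | 68 ; refund | 316

Partition transactions by type; compute SUM(amount) within each group.
  debit: ids {1, 2, 3} → SUM(amount)=797
  fee: ids {5, 8, 9} → SUM(amount)=68
  refund: ids {4, 6, 7} → SUM(amount)=316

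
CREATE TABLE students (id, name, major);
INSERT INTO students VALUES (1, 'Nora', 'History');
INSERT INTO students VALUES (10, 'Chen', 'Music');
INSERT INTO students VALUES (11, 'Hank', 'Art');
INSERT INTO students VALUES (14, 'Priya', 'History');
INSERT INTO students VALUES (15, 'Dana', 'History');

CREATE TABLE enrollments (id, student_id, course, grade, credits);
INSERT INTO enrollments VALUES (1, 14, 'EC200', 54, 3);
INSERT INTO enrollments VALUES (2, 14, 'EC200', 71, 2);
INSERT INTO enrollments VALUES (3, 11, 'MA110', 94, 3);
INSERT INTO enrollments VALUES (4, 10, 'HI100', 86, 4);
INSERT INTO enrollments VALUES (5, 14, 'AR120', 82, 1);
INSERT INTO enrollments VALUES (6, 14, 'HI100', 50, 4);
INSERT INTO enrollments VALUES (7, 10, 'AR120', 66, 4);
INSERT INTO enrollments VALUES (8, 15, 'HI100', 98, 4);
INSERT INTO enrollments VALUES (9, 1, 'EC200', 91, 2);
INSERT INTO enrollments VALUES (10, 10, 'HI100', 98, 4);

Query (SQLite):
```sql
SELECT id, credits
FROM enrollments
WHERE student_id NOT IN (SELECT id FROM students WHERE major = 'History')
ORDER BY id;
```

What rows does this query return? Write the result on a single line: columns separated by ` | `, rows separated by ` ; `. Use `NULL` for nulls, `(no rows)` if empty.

Inner query: students.id where major = 'History'.
Outer: keep enrollments rows whose student_id is not in that set.
Inner query → {1, 14, 15}

3 | 3 ; 4 | 4 ; 7 | 4 ; 10 | 4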